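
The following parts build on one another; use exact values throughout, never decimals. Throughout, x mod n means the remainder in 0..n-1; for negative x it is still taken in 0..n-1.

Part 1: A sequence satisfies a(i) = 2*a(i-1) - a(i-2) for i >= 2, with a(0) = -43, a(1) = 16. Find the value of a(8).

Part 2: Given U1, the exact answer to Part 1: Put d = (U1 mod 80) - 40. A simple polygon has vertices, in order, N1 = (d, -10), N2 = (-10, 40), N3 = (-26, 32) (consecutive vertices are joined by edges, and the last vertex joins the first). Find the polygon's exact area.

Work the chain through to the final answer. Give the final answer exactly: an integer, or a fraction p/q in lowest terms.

396

Part 1: a(2) = 2*(16) - 1*(-43) = 75; iterating: a(2)=75, a(3)=134, a(4)=193, a(5)=252, a(6)=311, a(7)=370, a(8)=429; answer 429
Part 2: U1 = 429; d = -11; cross terms: (-11*40 - -10*-10)=-540, (-10*32 - -26*40)=720, (-26*-10 - -11*32)=612; twice the area = |792| = 792; area = 396; answer 396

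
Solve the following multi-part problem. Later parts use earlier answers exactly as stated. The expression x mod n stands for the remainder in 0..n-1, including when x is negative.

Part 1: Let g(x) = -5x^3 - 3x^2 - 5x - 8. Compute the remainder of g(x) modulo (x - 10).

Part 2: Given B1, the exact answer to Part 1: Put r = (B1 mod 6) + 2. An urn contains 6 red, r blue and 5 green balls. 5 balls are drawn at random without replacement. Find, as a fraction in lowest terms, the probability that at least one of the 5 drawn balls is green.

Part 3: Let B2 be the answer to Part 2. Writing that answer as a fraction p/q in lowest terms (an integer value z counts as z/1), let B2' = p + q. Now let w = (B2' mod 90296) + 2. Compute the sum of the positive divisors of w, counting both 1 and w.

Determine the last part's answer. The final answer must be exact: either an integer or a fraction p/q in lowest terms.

Part 1: remainder = value at the root: -5*(10)^3 - 3*(10)^2 - 5*(10)^1 - 8 = (-5000) + (-300) + (-50) + (-8) = -5358; answer -5358
Part 2: B1 = -5358; r = 2; total draws C(13,5) = 1287; complement C(8,5) = 56; favorable 1287 - 56 = 1231; P = 1231/1287; answer 1231/1287
Part 3: B2 = 1231/1287; threaded value p + q = 2518; w = 2520; 2520 = 2^3 * 3^2 * 5 * 7; sigma = (1 + 2 + 4 + 8) * (1 + 3 + 9) * (1 + 5) * (1 + 7) = 15 * 13 * 6 * 8 = 9360; answer 9360

9360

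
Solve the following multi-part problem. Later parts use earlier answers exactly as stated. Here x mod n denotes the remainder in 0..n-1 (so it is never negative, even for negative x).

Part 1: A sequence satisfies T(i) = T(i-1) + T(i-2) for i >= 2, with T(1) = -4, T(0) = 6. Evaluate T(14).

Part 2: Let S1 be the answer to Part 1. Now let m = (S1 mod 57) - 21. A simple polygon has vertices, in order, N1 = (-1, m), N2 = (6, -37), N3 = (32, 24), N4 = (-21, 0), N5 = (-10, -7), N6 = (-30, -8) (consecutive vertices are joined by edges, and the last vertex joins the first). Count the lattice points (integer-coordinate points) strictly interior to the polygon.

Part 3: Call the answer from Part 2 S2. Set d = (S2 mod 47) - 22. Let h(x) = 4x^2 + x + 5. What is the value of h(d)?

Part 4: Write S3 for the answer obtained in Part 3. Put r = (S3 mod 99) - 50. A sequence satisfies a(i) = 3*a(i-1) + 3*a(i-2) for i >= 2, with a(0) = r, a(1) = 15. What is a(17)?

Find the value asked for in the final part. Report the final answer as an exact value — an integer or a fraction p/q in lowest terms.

-27488392065

Part 1: T(2) = 1*(-4) + 1*(6) = 2; iterating: T(2)=2, T(3)=-2, T(4)=0, T(5)=-2, T(6)=-2, T(7)=-4, T(8)=-6, T(9)=-10, T(10)=-16, T(11)=-26, T(12)=-42, T(13)=-68, T(14)=-110; answer -110
Part 2: S1 = -110; m = -17; cross terms: (-1*-37 - 6*-17)=139, (6*24 - 32*-37)=1328, (32*0 - -21*24)=504, (-21*-7 - -10*0)=147, (-10*-8 - -30*-7)=-130, (-30*-17 - -1*-8)=502; twice the area = |2490| = 2490; area = 1245; boundary points = 1 + 1 + 1 + 1 + 1 + 1 = 6; strictly interior points = area - boundary/2 + 1 = 1243; answer 1243
Part 3: S2 = 1243; d = -1; 4*(-1)^2 + 1*(-1)^1 + 5 = (4) + (-1) + (5) = 8; answer 8
Part 4: S3 = 8; r = -42; a(2) = 3*(15) + 3*(-42) = -81; iterating: a(2)=-81, a(3)=-198, a(4)=-837, a(5)=-3105, a(6)=-11826, a(7)=-44793, a(8)=-169857, a(9)=-643950, a(10)=-2441421, a(11)=-9256113, a(12)=-35092602, a(13)=-133046145, a(14)=-504416241, a(15)=-1912387158, a(16)=-7250410197, a(17)=-27488392065; answer -27488392065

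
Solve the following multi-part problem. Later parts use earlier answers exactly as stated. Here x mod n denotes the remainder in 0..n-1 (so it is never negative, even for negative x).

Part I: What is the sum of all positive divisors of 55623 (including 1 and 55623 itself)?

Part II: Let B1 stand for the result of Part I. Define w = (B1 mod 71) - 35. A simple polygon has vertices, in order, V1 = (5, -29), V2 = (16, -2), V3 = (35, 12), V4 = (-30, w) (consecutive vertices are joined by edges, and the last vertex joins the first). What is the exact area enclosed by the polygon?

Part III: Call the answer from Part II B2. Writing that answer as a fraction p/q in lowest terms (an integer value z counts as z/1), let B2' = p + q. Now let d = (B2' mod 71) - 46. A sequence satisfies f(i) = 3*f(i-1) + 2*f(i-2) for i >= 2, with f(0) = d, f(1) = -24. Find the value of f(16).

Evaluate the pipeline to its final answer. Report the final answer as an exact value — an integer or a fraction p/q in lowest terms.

-4083937460

Part I: 55623 = 3 * 18541; sigma = (1 + 3) * (1 + 18541) = 4 * 18542 = 74168; answer 74168
Part II: B1 = 74168; w = 9; cross terms: (5*-2 - 16*-29)=454, (16*12 - 35*-2)=262, (35*9 - -30*12)=675, (-30*-29 - 5*9)=825; twice the area = |2216| = 2216; area = 1108; answer 1108
Part III: B2 = 1108; threaded value p + q = 1109; d = -2; f(2) = 3*(-24) + 2*(-2) = -76; iterating: f(2)=-76, f(3)=-276, f(4)=-980, f(5)=-3492, f(6)=-12436, f(7)=-44292, f(8)=-157748, f(9)=-561828, f(10)=-2000980, f(11)=-7126596, f(12)=-25381748, f(13)=-90398436, f(14)=-321958804, f(15)=-1146673284, f(16)=-4083937460; answer -4083937460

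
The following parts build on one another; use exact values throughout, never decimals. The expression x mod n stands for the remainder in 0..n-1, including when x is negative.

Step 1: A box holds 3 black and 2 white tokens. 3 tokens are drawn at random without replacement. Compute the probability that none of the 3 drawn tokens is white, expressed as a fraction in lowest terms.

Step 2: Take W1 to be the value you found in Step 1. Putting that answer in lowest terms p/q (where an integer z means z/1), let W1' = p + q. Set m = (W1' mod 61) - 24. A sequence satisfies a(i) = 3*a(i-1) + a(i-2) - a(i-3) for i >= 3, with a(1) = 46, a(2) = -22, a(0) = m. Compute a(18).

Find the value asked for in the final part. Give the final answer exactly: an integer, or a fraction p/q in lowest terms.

-1014254430

Step 1: total draws C(5,3) = 10; favorable C(3,3) = 1; P = 1/10; answer 1/10
Step 2: W1 = 1/10; threaded value p + q = 11; m = -13; a(3) = 3*(-22) + 1*(46) - 1*(-13) = -7; iterating: a(3)=-7, a(4)=-89, a(5)=-252, a(6)=-838, a(7)=-2677, a(8)=-8617, a(9)=-27690, a(10)=-89010, a(11)=-286103, a(12)=-919629, a(13)=-2955980, a(14)=-9501466, a(15)=-30540749, a(16)=-98167733, a(17)=-315542482, a(18)=-1014254430; answer -1014254430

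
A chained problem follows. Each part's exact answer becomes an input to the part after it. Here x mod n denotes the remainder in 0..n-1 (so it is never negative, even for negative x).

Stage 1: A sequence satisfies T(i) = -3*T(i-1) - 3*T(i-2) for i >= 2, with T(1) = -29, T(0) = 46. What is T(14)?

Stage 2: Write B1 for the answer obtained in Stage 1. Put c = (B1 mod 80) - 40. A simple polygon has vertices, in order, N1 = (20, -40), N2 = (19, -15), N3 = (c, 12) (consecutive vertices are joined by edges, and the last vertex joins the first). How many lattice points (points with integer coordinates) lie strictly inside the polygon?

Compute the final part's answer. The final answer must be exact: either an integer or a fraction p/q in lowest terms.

455

Stage 1: T(2) = -3*(-29) - 3*(46) = -51; iterating: T(2)=-51, T(3)=240, T(4)=-567, T(5)=981, T(6)=-1242, T(7)=783, T(8)=1377, T(9)=-6480, T(10)=15309, T(11)=-26487, T(12)=33534, T(13)=-21141, T(14)=-37179; answer -37179
Stage 2: B1 = -37179; c = -19; cross terms: (20*-15 - 19*-40)=460, (19*12 - -19*-15)=-57, (-19*-40 - 20*12)=520; twice the area = |923| = 923; area = 923/2; boundary points = 1 + 1 + 13 = 15; strictly interior points = area - boundary/2 + 1 = 455; answer 455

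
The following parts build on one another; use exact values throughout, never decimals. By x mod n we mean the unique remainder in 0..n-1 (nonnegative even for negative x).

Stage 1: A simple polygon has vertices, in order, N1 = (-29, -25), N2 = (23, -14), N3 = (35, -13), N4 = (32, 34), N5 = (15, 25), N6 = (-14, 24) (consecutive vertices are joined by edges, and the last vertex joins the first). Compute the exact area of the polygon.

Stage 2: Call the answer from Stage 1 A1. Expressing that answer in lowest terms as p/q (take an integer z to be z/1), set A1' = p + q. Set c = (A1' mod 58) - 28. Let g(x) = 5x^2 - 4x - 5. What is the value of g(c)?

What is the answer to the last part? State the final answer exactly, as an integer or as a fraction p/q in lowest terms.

212

Stage 1: cross terms: (-29*-14 - 23*-25)=981, (23*-13 - 35*-14)=191, (35*34 - 32*-13)=1606, (32*25 - 15*34)=290, (15*24 - -14*25)=710, (-14*-25 - -29*24)=1046; twice the area = |4824| = 4824; area = 2412; answer 2412
Stage 2: A1 = 2412; threaded value p + q = 2413; c = 7; 5*(7)^2 - 4*(7)^1 - 5 = (245) + (-28) + (-5) = 212; answer 212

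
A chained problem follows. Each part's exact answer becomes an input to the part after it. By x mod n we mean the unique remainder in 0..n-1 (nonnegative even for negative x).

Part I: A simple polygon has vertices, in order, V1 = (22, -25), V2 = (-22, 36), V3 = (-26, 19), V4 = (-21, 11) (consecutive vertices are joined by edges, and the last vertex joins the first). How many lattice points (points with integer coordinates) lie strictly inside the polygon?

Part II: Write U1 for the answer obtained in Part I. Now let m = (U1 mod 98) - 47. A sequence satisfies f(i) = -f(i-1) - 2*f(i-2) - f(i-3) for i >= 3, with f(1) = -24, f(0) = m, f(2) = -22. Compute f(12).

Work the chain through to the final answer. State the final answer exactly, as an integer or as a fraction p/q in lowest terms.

Part I: cross terms: (22*36 - -22*-25)=242, (-22*19 - -26*36)=518, (-26*11 - -21*19)=113, (-21*-25 - 22*11)=283; twice the area = |1156| = 1156; area = 578; boundary points = 1 + 1 + 1 + 1 = 4; strictly interior points = area - boundary/2 + 1 = 577; answer 577
Part II: U1 = 577; m = 40; f(3) = -1*(-22) - 2*(-24) - 1*(40) = 30; iterating: f(3)=30, f(4)=38, f(5)=-76, f(6)=-30, f(7)=144, f(8)=-8, f(9)=-250, f(10)=122, f(11)=386, f(12)=-380; answer -380

-380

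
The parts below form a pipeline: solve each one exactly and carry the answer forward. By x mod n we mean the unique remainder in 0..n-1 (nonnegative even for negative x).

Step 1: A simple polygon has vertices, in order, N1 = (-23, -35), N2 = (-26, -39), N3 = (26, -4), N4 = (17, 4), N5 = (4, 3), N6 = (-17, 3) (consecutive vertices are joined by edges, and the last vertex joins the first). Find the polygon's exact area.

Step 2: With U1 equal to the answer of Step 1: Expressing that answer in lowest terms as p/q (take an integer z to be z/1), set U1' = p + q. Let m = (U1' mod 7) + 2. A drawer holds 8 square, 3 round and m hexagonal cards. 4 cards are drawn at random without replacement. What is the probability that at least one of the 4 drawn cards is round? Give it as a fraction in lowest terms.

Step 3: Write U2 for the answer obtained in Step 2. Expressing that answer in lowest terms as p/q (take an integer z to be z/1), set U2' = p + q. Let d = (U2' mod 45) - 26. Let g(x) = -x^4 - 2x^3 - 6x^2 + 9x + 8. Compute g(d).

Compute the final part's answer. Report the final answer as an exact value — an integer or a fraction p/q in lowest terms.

Step 1: cross terms: (-23*-39 - -26*-35)=-13, (-26*-4 - 26*-39)=1118, (26*4 - 17*-4)=172, (17*3 - 4*4)=35, (4*3 - -17*3)=63, (-17*-35 - -23*3)=664; twice the area = |2039| = 2039; area = 2039/2; answer 2039/2
Step 2: U1 = 2039/2; threaded value p + q = 2041; m = 6; total draws C(17,4) = 2380; complement C(14,4) = 1001; favorable 2380 - 1001 = 1379; P = 197/340; answer 197/340
Step 3: U2 = 197/340; threaded value p + q = 537; d = 16; -1*(16)^4 - 2*(16)^3 - 6*(16)^2 + 9*(16)^1 + 8 = (-65536) + (-8192) + (-1536) + (144) + (8) = -75112; answer -75112

-75112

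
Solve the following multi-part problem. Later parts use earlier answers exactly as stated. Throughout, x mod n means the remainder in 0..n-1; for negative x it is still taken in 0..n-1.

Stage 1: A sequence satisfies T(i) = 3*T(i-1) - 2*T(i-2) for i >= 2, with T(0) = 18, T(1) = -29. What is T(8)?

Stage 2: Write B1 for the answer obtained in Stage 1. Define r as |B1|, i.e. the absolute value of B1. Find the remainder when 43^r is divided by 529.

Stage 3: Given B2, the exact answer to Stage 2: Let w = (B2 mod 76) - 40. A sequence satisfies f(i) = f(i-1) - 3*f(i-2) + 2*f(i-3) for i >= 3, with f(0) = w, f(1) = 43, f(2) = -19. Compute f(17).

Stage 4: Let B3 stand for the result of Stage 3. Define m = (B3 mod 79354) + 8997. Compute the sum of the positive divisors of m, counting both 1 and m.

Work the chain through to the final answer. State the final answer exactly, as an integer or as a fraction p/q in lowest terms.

Stage 1: T(2) = 3*(-29) - 2*(18) = -123; iterating: T(2)=-123, T(3)=-311, T(4)=-687, T(5)=-1439, T(6)=-2943, T(7)=-5951, T(8)=-11967; answer -11967
Stage 2: B1 = -11967; r = 11967; squarings mod 529: 43^1=43, 43^2=262, 43^4=403, 43^8=6, 43^16=36, 43^32=238, 43^64=41, 43^128=94, 43^256=372, 43^512=315, 43^1024=302, 43^2048=216, 43^4096=104, 43^8192=236; 43^11967 = 43^1 * 43^2 * 43^4 * 43^8 * 43^16 * 43^32 * 43^128 * 43^512 * 43^1024 * 43^2048 * 43^8192 = 314 (mod 529); answer 314
Stage 3: B2 = 314; w = -30; f(3) = 1*(-19) - 3*(43) + 2*(-30) = -208; iterating: f(3)=-208, f(4)=-65, f(5)=521, f(6)=300, f(7)=-1393, f(8)=-1251, f(9)=3528, f(10)=4495, f(11)=-8591, f(12)=-15020, f(13)=19743, f(14)=47621, f(15)=-41648, f(16)=-145025, f(17)=75161; answer 75161
Stage 4: B3 = 75161; m = 84158; 84158 = 2 * 29 * 1451; sigma = (1 + 2) * (1 + 29) * (1 + 1451) = 3 * 30 * 1452 = 130680; answer 130680

130680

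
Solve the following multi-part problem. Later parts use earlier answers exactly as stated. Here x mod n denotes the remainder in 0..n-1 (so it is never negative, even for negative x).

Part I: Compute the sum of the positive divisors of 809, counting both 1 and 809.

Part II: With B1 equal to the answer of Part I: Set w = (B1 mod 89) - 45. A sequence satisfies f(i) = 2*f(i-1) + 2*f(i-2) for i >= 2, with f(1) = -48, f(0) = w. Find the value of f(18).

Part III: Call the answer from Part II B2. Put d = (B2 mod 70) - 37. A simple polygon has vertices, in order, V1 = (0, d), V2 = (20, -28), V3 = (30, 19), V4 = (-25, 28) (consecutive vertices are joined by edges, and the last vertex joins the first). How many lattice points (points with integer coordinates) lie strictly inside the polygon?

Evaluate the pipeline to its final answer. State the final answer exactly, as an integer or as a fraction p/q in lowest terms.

1469

Part I: 809 is prime, so its only divisors are 1 and 809; sigma = 1 + 809 = 810; answer 810
Part II: B1 = 810; w = -36; f(2) = 2*(-48) + 2*(-36) = -168; iterating: f(2)=-168, f(3)=-432, f(4)=-1200, f(5)=-3264, f(6)=-8928, f(7)=-24384, f(8)=-66624, f(9)=-182016, f(10)=-497280, f(11)=-1358592, f(12)=-3711744, f(13)=-10140672, f(14)=-27704832, f(15)=-75691008, f(16)=-206791680, f(17)=-564965376, f(18)=-1543514112; answer -1543514112
Part III: B2 = -1543514112; d = -9; cross terms: (0*-28 - 20*-9)=180, (20*19 - 30*-28)=1220, (30*28 - -25*19)=1315, (-25*-9 - 0*28)=225; twice the area = |2940| = 2940; area = 1470; boundary points = 1 + 1 + 1 + 1 = 4; strictly interior points = area - boundary/2 + 1 = 1469; answer 1469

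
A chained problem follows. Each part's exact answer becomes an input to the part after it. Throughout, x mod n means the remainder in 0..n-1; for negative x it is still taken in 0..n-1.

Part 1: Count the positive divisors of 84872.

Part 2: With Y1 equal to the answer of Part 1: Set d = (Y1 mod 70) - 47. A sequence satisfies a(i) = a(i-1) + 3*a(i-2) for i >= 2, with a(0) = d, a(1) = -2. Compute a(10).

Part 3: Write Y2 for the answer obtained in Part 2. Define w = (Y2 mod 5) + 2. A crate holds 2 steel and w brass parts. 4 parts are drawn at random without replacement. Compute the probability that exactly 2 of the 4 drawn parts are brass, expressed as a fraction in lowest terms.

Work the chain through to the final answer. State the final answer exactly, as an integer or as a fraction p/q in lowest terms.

Part 1: 84872 = 2^3 * 103^2; number of divisors = (3+1) * (2+1) = 12; answer 12
Part 2: Y1 = 12; d = -35; a(2) = 1*(-2) + 3*(-35) = -107; iterating: a(2)=-107, a(3)=-113, a(4)=-434, a(5)=-773, a(6)=-2075, a(7)=-4394, a(8)=-10619, a(9)=-23801, a(10)=-55658; answer -55658
Part 3: Y2 = -55658; w = 4; total draws C(6,4) = 15; favorable C(4,2)*C(2,2) = 6; P = 2/5; answer 2/5

2/5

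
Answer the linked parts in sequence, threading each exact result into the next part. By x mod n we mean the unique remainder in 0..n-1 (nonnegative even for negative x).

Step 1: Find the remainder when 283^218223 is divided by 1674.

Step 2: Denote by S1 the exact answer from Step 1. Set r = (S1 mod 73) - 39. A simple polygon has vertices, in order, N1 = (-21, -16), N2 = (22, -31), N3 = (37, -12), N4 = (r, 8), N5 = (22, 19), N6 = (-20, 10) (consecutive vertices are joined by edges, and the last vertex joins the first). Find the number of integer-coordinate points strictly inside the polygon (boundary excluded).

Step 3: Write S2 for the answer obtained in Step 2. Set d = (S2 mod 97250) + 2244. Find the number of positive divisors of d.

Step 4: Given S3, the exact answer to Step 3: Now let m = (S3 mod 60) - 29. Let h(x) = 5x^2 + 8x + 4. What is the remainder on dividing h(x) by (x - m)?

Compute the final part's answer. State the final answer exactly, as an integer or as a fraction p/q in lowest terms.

2041

Step 1: squarings mod 1674: 283^1=283, 283^2=1411, 283^4=535, 283^8=1645, 283^16=841, 283^32=853, 283^64=1093, 283^128=1087, 283^256=1399, 283^512=295, 283^1024=1651, 283^2048=529, 283^4096=283, 283^8192=1411, 283^16384=535, 283^32768=1645, 283^65536=841, 283^131072=853; 283^218223 = 283^1 * 283^2 * 283^4 * 283^8 * 283^32 * 283^64 * 283^1024 * 283^4096 * 283^16384 * 283^65536 * 283^131072 = 1459 (mod 1674); answer 1459
Step 2: S1 = 1459; r = 33; cross terms: (-21*-31 - 22*-16)=1003, (22*-12 - 37*-31)=883, (37*8 - 33*-12)=692, (33*19 - 22*8)=451, (22*10 - -20*19)=600, (-20*-16 - -21*10)=530; twice the area = |4159| = 4159; area = 4159/2; boundary points = 1 + 1 + 4 + 11 + 3 + 1 = 21; strictly interior points = area - boundary/2 + 1 = 2070; answer 2070
Step 3: S2 = 2070; d = 4314; 4314 = 2 * 3 * 719; number of divisors = (1+1) * (1+1) * (1+1) = 8; answer 8
Step 4: S3 = 8; m = -21; remainder = value at the root: 5*(-21)^2 + 8*(-21)^1 + 4 = (2205) + (-168) + (4) = 2041; answer 2041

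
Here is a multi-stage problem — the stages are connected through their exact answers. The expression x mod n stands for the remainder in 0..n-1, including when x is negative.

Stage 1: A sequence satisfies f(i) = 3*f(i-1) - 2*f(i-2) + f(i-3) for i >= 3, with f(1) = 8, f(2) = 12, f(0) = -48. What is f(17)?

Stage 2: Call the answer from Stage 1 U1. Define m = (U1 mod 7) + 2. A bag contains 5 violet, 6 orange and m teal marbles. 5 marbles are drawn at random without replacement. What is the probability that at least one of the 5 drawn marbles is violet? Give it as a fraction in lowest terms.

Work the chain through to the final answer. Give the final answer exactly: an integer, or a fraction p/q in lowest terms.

134/143

Stage 1: f(3) = 3*(12) - 2*(8) + 1*(-48) = -28; iterating: f(3)=-28, f(4)=-100, f(5)=-232, f(6)=-524, f(7)=-1208, f(8)=-2808, f(9)=-6532, f(10)=-15188, f(11)=-35308, f(12)=-82080, f(13)=-190812, f(14)=-443584, f(15)=-1031208, f(16)=-2397268, f(17)=-5572972; answer -5572972
Stage 2: U1 = -5572972; m = 3; total draws C(14,5) = 2002; complement C(9,5) = 126; favorable 2002 - 126 = 1876; P = 134/143; answer 134/143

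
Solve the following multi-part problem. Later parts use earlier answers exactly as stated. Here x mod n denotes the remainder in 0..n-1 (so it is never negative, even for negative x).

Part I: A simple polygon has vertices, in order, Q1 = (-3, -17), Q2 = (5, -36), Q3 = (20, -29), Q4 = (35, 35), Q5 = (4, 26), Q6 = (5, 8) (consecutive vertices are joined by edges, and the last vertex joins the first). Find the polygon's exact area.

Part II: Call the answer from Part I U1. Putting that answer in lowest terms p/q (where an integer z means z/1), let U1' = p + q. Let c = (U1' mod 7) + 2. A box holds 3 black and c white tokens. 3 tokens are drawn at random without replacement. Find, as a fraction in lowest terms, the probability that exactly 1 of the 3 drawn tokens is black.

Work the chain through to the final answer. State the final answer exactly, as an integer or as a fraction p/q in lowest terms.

9/20

Part I: cross terms: (-3*-36 - 5*-17)=193, (5*-29 - 20*-36)=575, (20*35 - 35*-29)=1715, (35*26 - 4*35)=770, (4*8 - 5*26)=-98, (5*-17 - -3*8)=-61; twice the area = |3094| = 3094; area = 1547; answer 1547
Part II: U1 = 1547; threaded value p + q = 1548; c = 3; total draws C(6,3) = 20; favorable C(3,1)*C(3,2) = 9; P = 9/20; answer 9/20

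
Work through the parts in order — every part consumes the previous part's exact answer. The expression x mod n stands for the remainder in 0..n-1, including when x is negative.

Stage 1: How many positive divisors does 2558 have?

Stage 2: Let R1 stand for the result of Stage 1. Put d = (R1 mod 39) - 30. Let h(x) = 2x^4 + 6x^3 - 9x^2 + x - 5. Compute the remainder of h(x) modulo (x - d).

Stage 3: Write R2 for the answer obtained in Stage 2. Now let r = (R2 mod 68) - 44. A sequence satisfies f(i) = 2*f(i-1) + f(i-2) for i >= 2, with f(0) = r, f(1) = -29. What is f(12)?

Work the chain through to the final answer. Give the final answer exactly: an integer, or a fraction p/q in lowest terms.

-373235

Stage 1: 2558 = 2 * 1279; number of divisors = (1+1) * (1+1) = 4; answer 4
Stage 2: R1 = 4; d = -26; remainder = value at the root: 2*(-26)^4 + 6*(-26)^3 - 9*(-26)^2 + 1*(-26)^1 - 5 = (913952) + (-105456) + (-6084) + (-26) + (-5) = 802381; answer 802381
Stage 3: R2 = 802381; r = 5; f(2) = 2*(-29) + 1*(5) = -53; iterating: f(2)=-53, f(3)=-135, f(4)=-323, f(5)=-781, f(6)=-1885, f(7)=-4551, f(8)=-10987, f(9)=-26525, f(10)=-64037, f(11)=-154599, f(12)=-373235; answer -373235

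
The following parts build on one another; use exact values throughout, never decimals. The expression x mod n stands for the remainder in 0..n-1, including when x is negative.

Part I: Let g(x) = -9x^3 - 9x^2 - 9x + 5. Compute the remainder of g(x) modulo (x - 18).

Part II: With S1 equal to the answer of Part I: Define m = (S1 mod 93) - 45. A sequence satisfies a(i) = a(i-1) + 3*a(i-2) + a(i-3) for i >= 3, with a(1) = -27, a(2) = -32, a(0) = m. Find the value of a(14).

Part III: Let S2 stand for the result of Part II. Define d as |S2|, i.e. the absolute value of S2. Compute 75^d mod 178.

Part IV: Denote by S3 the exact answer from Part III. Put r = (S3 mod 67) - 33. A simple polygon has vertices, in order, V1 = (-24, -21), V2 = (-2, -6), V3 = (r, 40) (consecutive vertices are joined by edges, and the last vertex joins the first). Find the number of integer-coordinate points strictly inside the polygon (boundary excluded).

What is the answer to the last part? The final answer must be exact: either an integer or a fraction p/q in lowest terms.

Part I: remainder = value at the root: -9*(18)^3 - 9*(18)^2 - 9*(18)^1 + 5 = (-52488) + (-2916) + (-162) + (5) = -55561; answer -55561
Part II: S1 = -55561; m = 8; a(3) = 1*(-32) + 3*(-27) + 1*(8) = -105; iterating: a(3)=-105, a(4)=-228, a(5)=-575, a(6)=-1364, a(7)=-3317, a(8)=-7984, a(9)=-19299, a(10)=-46568, a(11)=-112449, a(12)=-271452, a(13)=-655367, a(14)=-1582172; answer -1582172
Part III: S2 = -1582172; d = 1582172; squarings mod 178: 75^1=75, 75^2=107, 75^4=57, 75^8=45, 75^16=67, 75^32=39, 75^64=97, 75^128=153, 75^256=91, 75^512=93, 75^1024=105, 75^2048=167, 75^4096=121, 75^8192=45, 75^16384=67, 75^32768=39, 75^65536=97, 75^131072=153, 75^262144=91, 75^524288=93, 75^1048576=105; 75^1582172 = 75^4 * 75^8 * 75^16 * 75^64 * 75^1024 * 75^8192 * 75^524288 * 75^1048576 = 81 (mod 178); answer 81
Part IV: S3 = 81; r = -19; cross terms: (-24*-6 - -2*-21)=102, (-2*40 - -19*-6)=-194, (-19*-21 - -24*40)=1359; twice the area = |1267| = 1267; area = 1267/2; boundary points = 1 + 1 + 1 = 3; strictly interior points = area - boundary/2 + 1 = 633; answer 633

633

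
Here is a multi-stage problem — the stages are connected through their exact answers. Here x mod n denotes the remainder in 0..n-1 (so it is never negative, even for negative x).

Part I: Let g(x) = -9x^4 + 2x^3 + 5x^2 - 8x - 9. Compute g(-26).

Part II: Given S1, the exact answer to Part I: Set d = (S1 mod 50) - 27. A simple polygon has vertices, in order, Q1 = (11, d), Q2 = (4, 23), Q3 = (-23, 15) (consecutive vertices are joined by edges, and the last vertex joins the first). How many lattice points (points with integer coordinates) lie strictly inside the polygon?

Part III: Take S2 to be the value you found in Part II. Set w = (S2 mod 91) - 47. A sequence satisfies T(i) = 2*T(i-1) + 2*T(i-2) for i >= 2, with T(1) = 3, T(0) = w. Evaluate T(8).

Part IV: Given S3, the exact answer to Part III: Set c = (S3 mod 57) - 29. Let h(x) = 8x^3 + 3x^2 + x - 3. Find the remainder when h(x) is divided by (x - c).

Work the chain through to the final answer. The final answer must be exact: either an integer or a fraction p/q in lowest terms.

Part I: -9*(-26)^4 + 2*(-26)^3 + 5*(-26)^2 - 8*(-26)^1 - 9 = (-4112784) + (-35152) + (3380) + (208) + (-9) = -4144357; answer -4144357
Part II: S1 = -4144357; d = 16; cross terms: (11*23 - 4*16)=189, (4*15 - -23*23)=589, (-23*16 - 11*15)=-533; twice the area = |245| = 245; area = 245/2; boundary points = 7 + 1 + 1 = 9; strictly interior points = area - boundary/2 + 1 = 119; answer 119
Part III: S2 = 119; w = -19; T(2) = 2*(3) + 2*(-19) = -32; iterating: T(2)=-32, T(3)=-58, T(4)=-180, T(5)=-476, T(6)=-1312, T(7)=-3576, T(8)=-9776; answer -9776
Part IV: S3 = -9776; c = -1; remainder = value at the root: 8*(-1)^3 + 3*(-1)^2 + 1*(-1)^1 - 3 = (-8) + (3) + (-1) + (-3) = -9; answer -9

-9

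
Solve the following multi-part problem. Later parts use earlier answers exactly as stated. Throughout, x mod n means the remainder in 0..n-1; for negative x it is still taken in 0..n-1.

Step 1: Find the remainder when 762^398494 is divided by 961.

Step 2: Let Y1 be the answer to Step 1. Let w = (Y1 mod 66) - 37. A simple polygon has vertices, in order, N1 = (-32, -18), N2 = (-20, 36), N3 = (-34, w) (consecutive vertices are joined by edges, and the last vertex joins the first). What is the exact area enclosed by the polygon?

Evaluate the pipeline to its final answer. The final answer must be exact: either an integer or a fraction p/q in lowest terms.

Step 1: squarings mod 961: 762^1=762, 762^2=200, 762^4=599, 762^8=348, 762^16=18, 762^32=324, 762^64=227, 762^128=596, 762^256=607, 762^512=386, 762^1024=41, 762^2048=720, 762^4096=421, 762^8192=417, 762^16384=909, 762^32768=782, 762^65536=328, 762^131072=913, 762^262144=382; 762^398494 = 762^2 * 762^4 * 762^8 * 762^16 * 762^128 * 762^1024 * 762^4096 * 762^131072 * 762^262144 = 692 (mod 961); answer 692
Step 2: Y1 = 692; w = -5; cross terms: (-32*36 - -20*-18)=-1512, (-20*-5 - -34*36)=1324, (-34*-18 - -32*-5)=452; twice the area = |264| = 264; area = 132; answer 132

132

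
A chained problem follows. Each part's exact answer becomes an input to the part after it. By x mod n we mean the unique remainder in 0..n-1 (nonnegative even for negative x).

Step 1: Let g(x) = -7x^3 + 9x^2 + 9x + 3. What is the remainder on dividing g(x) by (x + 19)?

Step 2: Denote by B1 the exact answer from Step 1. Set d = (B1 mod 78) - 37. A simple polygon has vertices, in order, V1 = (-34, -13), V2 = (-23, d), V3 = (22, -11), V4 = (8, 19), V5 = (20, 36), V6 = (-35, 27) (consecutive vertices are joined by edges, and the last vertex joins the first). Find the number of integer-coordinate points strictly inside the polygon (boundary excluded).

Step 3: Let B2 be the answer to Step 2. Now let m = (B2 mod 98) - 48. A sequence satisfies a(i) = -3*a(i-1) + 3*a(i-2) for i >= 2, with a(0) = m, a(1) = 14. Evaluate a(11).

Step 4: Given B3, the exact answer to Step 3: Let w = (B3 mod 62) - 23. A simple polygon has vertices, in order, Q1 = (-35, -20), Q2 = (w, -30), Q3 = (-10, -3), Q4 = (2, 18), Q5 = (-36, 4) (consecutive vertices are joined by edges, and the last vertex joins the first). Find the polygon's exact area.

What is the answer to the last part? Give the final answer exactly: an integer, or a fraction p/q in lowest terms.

2585/2

Step 1: remainder = value at the root: -7*(-19)^3 + 9*(-19)^2 + 9*(-19)^1 + 3 = (48013) + (3249) + (-171) + (3) = 51094; answer 51094
Step 2: B1 = 51094; d = -33; cross terms: (-34*-33 - -23*-13)=823, (-23*-11 - 22*-33)=979, (22*19 - 8*-11)=506, (8*36 - 20*19)=-92, (20*27 - -35*36)=1800, (-35*-13 - -34*27)=1373; twice the area = |5389| = 5389; area = 5389/2; boundary points = 1 + 1 + 2 + 1 + 1 + 1 = 7; strictly interior points = area - boundary/2 + 1 = 2692; answer 2692
Step 3: B2 = 2692; m = -2; a(2) = -3*(14) + 3*(-2) = -48; iterating: a(2)=-48, a(3)=186, a(4)=-702, a(5)=2664, a(6)=-10098, a(7)=38286, a(8)=-145152, a(9)=550314, a(10)=-2086398, a(11)=7910136; answer 7910136
Step 4: B3 = 7910136; w = 29; cross terms: (-35*-30 - 29*-20)=1630, (29*-3 - -10*-30)=-387, (-10*18 - 2*-3)=-174, (2*4 - -36*18)=656, (-36*-20 - -35*4)=860; twice the area = |2585| = 2585; area = 2585/2; answer 2585/2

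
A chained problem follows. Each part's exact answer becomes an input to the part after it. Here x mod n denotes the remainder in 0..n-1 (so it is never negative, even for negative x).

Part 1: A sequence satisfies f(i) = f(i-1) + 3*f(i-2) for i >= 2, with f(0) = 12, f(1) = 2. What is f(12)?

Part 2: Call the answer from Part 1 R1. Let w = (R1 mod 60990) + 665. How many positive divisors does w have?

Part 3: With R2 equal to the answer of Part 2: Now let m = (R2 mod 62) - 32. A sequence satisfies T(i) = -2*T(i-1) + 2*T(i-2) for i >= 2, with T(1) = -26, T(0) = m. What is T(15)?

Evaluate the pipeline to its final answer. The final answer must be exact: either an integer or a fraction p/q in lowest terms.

Part 1: f(2) = 1*(2) + 3*(12) = 38; iterating: f(2)=38, f(3)=44, f(4)=158, f(5)=290, f(6)=764, f(7)=1634, f(8)=3926, f(9)=8828, f(10)=20606, f(11)=47090, f(12)=108908; answer 108908
Part 2: R1 = 108908; w = 48583; 48583 = 19 * 2557; number of divisors = (1+1) * (1+1) = 4; answer 4
Part 3: R2 = 4; m = -28; T(2) = -2*(-26) + 2*(-28) = -4; iterating: T(2)=-4, T(3)=-44, T(4)=80, T(5)=-248, T(6)=656, T(7)=-1808, T(8)=4928, T(9)=-13472, T(10)=36800, T(11)=-100544, T(12)=274688, T(13)=-750464, T(14)=2050304, T(15)=-5601536; answer -5601536

-5601536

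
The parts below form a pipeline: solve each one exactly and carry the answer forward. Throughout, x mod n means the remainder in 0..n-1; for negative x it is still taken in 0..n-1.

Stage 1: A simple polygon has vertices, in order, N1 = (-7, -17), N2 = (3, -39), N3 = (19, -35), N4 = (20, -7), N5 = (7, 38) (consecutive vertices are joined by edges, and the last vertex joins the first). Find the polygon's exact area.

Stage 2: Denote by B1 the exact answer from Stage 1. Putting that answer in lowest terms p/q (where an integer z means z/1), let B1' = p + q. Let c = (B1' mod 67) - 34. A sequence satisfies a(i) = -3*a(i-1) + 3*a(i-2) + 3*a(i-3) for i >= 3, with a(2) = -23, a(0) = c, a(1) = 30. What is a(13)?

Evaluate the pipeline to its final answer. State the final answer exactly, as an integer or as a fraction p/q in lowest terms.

Stage 1: cross terms: (-7*-39 - 3*-17)=324, (3*-35 - 19*-39)=636, (19*-7 - 20*-35)=567, (20*38 - 7*-7)=809, (7*-17 - -7*38)=147; twice the area = |2483| = 2483; area = 2483/2; answer 2483/2
Stage 2: B1 = 2483/2; threaded value p + q = 2485; c = -28; a(3) = -3*(-23) + 3*(30) + 3*(-28) = 75; iterating: a(3)=75, a(4)=-204, a(5)=768, a(6)=-2691, a(7)=9765, a(8)=-35064, a(9)=126414, a(10)=-455139, a(11)=1639467, a(12)=-5904576, a(13)=21266712; answer 21266712

21266712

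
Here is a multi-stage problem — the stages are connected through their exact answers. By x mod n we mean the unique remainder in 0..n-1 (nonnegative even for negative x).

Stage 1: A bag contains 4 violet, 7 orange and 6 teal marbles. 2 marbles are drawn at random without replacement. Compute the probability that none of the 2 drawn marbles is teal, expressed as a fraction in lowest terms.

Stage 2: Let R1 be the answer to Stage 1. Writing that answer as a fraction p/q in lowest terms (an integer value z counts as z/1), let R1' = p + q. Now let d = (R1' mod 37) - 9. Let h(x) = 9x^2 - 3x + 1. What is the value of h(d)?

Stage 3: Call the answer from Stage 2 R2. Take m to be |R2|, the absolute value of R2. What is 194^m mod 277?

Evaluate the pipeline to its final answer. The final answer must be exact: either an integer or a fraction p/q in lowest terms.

Stage 1: total draws C(17,2) = 136; favorable C(11,2) = 55; P = 55/136; answer 55/136
Stage 2: R1 = 55/136; threaded value p + q = 191; d = -3; 9*(-3)^2 - 3*(-3)^1 + 1 = (81) + (9) + (1) = 91; answer 91
Stage 3: R2 = 91; m = 91; squarings mod 277: 194^1=194, 194^2=241, 194^4=188, 194^8=165, 194^16=79, 194^32=147, 194^64=3; 194^91 = 194^1 * 194^2 * 194^8 * 194^16 * 194^64 = 215 (mod 277); answer 215

215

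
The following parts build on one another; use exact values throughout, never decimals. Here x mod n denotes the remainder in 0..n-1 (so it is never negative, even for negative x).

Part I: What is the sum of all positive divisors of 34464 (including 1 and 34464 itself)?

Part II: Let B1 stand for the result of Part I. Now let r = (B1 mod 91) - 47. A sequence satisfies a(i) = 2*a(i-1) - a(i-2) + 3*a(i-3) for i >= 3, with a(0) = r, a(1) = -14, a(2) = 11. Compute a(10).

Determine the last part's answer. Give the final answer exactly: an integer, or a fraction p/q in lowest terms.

21709

Part I: 34464 = 2^5 * 3 * 359; sigma = (1 + 2 + 4 + 8 + 16 + 32) * (1 + 3) * (1 + 359) = 63 * 4 * 360 = 90720; answer 90720
Part II: B1 = 90720; r = 37; a(3) = 2*(11) - 1*(-14) + 3*(37) = 147; iterating: a(3)=147, a(4)=241, a(5)=368, a(6)=936, a(7)=2227, a(8)=4622, a(9)=9825, a(10)=21709; answer 21709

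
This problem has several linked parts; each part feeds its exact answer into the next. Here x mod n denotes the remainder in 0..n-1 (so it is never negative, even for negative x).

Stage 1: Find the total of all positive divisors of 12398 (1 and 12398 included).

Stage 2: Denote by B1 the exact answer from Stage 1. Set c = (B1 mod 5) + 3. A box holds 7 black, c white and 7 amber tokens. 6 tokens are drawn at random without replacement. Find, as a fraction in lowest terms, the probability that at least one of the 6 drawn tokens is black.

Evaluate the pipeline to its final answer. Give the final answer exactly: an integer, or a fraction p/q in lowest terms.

Stage 1: 12398 = 2 * 6199; sigma = (1 + 2) * (1 + 6199) = 3 * 6200 = 18600; answer 18600
Stage 2: B1 = 18600; c = 3; total draws C(17,6) = 12376; complement C(10,6) = 210; favorable 12376 - 210 = 12166; P = 869/884; answer 869/884

869/884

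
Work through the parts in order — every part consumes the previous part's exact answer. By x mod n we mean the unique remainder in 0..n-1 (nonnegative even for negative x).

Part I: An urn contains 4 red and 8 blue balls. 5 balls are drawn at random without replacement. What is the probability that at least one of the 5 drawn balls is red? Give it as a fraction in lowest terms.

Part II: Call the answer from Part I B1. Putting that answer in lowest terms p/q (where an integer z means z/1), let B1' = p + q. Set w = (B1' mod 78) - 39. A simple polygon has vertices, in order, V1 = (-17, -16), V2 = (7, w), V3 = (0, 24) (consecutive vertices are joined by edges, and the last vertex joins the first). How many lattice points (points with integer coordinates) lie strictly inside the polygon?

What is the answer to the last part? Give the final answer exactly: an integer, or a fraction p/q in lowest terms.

369

Part I: total draws C(12,5) = 792; complement C(8,5) = 56; favorable 792 - 56 = 736; P = 92/99; answer 92/99
Part II: B1 = 92/99; threaded value p + q = 191; w = -4; cross terms: (-17*-4 - 7*-16)=180, (7*24 - 0*-4)=168, (0*-16 - -17*24)=408; twice the area = |756| = 756; area = 378; boundary points = 12 + 7 + 1 = 20; strictly interior points = area - boundary/2 + 1 = 369; answer 369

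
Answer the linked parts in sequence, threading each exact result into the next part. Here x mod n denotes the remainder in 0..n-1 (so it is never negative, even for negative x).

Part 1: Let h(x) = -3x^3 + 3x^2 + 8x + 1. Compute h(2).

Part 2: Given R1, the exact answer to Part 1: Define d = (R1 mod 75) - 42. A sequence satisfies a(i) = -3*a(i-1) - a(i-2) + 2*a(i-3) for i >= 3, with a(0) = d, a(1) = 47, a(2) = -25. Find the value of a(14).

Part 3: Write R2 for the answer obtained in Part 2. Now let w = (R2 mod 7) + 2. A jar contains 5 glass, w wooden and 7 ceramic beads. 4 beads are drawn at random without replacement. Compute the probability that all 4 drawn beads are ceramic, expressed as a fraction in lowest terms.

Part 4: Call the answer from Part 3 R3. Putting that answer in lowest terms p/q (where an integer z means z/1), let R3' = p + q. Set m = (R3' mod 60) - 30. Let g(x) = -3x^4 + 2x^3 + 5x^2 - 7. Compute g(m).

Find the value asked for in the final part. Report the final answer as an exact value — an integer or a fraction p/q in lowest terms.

Part 1: -3*(2)^3 + 3*(2)^2 + 8*(2)^1 + 1 = (-24) + (12) + (16) + (1) = 5; answer 5
Part 2: R1 = 5; d = -37; a(3) = -3*(-25) - 1*(47) + 2*(-37) = -46; iterating: a(3)=-46, a(4)=257, a(5)=-775, a(6)=1976, a(7)=-4639, a(8)=10391, a(9)=-22582, a(10)=48077, a(11)=-100867, a(12)=209360, a(13)=-431059, a(14)=882083; answer 882083
Part 3: R2 = 882083; w = 8; total draws C(20,4) = 4845; favorable C(7,4) = 35; P = 7/969; answer 7/969
Part 4: R3 = 7/969; threaded value p + q = 976; m = -14; -3*(-14)^4 + 2*(-14)^3 + 5*(-14)^2 - 7 = (-115248) + (-5488) + (980) + (-7) = -119763; answer -119763

-119763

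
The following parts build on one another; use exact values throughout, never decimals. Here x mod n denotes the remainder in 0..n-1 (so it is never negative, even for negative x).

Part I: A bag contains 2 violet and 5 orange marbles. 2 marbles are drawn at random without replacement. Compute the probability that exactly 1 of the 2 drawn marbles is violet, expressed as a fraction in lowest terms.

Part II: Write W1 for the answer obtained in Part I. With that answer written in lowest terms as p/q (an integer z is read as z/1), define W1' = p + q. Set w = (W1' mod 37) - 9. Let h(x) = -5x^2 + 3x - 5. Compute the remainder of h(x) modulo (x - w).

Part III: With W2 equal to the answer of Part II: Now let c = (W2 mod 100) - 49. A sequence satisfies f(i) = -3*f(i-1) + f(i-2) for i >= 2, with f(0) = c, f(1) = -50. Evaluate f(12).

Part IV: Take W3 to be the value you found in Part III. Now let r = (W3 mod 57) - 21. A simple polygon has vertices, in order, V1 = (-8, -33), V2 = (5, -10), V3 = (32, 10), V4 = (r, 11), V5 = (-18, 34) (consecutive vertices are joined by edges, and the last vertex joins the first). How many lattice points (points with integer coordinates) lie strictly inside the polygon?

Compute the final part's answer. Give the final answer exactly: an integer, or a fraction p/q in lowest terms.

1278

Part I: total draws C(7,2) = 21; favorable C(2,1)*C(5,1) = 10; P = 10/21; answer 10/21
Part II: W1 = 10/21; threaded value p + q = 31; w = 22; remainder = value at the root: -5*(22)^2 + 3*(22)^1 - 5 = (-2420) + (66) + (-5) = -2359; answer -2359
Part III: W2 = -2359; c = -8; f(2) = -3*(-50) + 1*(-8) = 142; iterating: f(2)=142, f(3)=-476, f(4)=1570, f(5)=-5186, f(6)=17128, f(7)=-56570, f(8)=186838, f(9)=-617084, f(10)=2038090, f(11)=-6731354, f(12)=22232152; answer 22232152
Part IV: W3 = 22232152; r = 22; cross terms: (-8*-10 - 5*-33)=245, (5*10 - 32*-10)=370, (32*11 - 22*10)=132, (22*34 - -18*11)=946, (-18*-33 - -8*34)=866; twice the area = |2559| = 2559; area = 2559/2; boundary points = 1 + 1 + 1 + 1 + 1 = 5; strictly interior points = area - boundary/2 + 1 = 1278; answer 1278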